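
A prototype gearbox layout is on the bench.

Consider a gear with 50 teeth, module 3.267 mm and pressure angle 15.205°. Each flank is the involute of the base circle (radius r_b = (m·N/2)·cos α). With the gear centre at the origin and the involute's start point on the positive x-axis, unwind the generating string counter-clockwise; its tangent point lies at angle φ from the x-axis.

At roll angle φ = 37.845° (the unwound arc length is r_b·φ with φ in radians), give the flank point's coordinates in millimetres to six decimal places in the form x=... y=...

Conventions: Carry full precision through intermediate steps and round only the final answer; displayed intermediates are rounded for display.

topology: single-mesh involute geometry — m = 3.267, N = 50
pitch radius r_p = m·N/2 = 3.267·50/2 = 81.675000
base radius r_b = r_p·cos α = 81.675000·cos 15.205° = 78.815853
roll angle φ = 37.845° = 0.66051986 rad
x = r_b·(cos φ + φ·sin φ) = 94.178675
y = r_b·(sin φ − φ·cos φ) = 7.245738

x=94.178675 y=7.245738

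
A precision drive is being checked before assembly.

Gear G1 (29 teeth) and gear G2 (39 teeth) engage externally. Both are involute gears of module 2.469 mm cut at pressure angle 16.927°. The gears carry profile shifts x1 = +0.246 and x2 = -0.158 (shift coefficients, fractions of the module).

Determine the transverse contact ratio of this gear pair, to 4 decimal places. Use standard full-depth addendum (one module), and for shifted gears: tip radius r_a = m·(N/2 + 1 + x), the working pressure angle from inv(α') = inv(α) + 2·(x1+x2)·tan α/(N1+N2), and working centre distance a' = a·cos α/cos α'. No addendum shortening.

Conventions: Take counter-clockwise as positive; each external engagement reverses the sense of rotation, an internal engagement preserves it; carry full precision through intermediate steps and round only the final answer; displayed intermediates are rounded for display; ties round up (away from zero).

topology: single-mesh involute geometry — m = 2.469, 29T/39T pair
base radii: r_b1 = 34.249497, r_b2 = 46.059668
tip radii: r_a1 = 38.876874, r_a2 = 50.224398
inv(α') = inv(16.927°) + 2·(+0.246-0.158)·tan α/(29+39) = 0.00969386  ⇒  α' = 17.40008°
a' = a·cos α / cos α' = 83.9460·cos 16.927°/cos 17.40008° = 84.160351
action lengths: √(r_a1²−r_b1²) = 18.395198, √(r_a2²−r_b2²) = 20.024913
base pitch p_b = π·m·cos α = 7.420549
CR = (18.395198 + 20.024913 − 84.160351·sin 17.40008°)/7.420549 = 1.785935
contact ratio ≈ 1.7859

1.7859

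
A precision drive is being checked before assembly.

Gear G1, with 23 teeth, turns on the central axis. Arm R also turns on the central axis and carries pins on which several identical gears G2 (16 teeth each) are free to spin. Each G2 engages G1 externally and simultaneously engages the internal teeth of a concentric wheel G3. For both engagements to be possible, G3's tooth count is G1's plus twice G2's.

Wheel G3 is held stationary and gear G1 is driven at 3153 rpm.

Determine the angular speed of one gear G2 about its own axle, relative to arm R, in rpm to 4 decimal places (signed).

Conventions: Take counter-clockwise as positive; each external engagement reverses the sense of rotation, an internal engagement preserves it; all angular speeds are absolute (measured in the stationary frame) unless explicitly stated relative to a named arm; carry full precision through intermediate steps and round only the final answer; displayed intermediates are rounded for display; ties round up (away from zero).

class = planetary set [G3 = 23+2·16 = 55; Willis about the carrier]
normalise by the input: solve with ω_sun = 1, then scale by 3153 rpm
ring teeth: 23 + 2·16 = 55
23(ω_sun−ω_arm) = −55(ω_ring−ω_arm),  ω_ring = 0, ω_sun = 1
23(1−ω_arm) = −55(0−ω_arm)  ⇒  78·ω_arm = 23  ⇒  ω_arm = 23/78
sun–planet mesh: 23·(1−23/78) = −16·(ω_p−ω_arm)  ⇒  ω_p−ω_arm = -1265/1248
scale: ω_p−ω_arm = -1265/1248 × 3153 rpm = -3195.9495 rpm

-3195.9495 rpm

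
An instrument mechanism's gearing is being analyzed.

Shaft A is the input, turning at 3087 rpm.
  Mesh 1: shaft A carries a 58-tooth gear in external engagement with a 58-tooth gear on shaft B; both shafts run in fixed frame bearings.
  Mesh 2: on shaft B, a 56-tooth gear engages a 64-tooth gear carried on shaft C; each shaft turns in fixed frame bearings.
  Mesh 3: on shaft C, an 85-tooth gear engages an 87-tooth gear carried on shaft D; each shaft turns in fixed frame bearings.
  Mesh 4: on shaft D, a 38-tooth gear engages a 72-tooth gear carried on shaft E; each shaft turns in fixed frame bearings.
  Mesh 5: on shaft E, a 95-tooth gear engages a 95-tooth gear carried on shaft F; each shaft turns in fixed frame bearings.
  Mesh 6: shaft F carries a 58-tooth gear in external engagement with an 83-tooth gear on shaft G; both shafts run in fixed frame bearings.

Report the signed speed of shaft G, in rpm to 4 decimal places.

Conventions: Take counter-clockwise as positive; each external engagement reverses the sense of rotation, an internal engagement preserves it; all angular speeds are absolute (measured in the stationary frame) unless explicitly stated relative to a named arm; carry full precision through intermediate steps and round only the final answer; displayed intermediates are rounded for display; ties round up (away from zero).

class = fixed-axis compound train [6 meshes; 6 ratios multiply, 6 sense flips]
mesh 1 [58T→58T]: ω = 3087.0000×58/58 = 3087.0000 rpm, sense flips to −
mesh 2 [56T→64T]: ω = 3087.0000×56/64 = 2701.1250 rpm, sense flips to +
mesh 3 [85T→87T]: ω = 2701.1250×85/87 = 2639.0302 rpm, sense flips to −
mesh 4 [38T→72T]: ω = 2639.0302×38/72 = 1392.8215 rpm, sense flips to +
mesh 5 [95T→95T]: ω = 1392.8215×95/95 = 1392.8215 rpm, sense flips to −
mesh 6 [58T→83T]: ω = 1392.8215×58/83 = 973.2969 rpm, sense flips to +
signed output speed = +973.2969 rpm

+973.2969 rpm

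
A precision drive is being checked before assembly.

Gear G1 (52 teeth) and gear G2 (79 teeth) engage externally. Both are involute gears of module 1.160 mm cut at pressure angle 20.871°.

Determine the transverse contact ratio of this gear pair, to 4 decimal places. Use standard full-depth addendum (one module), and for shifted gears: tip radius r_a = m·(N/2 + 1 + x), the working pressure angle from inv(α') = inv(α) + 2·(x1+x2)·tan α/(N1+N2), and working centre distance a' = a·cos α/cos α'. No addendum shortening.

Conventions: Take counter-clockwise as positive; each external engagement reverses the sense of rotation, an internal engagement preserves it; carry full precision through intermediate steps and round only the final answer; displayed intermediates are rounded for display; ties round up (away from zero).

topology: single-mesh involute geometry — m = 1.160, 52T/79T pair
base radii: r_b1 = 28.181049, r_b2 = 42.813517
tip radii: r_a1 = 31.320000, r_a2 = 46.980000
no profile shift: α' = α, a' = a
action lengths: √(r_a1²−r_b1²) = 13.666414, √(r_a2²−r_b2²) = 19.342264
base pitch p_b = π·m·cos α = 3.405130
CR = (13.666414 + 19.342264 − 75.980000·sin 20.87100°)/3.405130 = 1.744326
contact ratio ≈ 1.7443

1.7443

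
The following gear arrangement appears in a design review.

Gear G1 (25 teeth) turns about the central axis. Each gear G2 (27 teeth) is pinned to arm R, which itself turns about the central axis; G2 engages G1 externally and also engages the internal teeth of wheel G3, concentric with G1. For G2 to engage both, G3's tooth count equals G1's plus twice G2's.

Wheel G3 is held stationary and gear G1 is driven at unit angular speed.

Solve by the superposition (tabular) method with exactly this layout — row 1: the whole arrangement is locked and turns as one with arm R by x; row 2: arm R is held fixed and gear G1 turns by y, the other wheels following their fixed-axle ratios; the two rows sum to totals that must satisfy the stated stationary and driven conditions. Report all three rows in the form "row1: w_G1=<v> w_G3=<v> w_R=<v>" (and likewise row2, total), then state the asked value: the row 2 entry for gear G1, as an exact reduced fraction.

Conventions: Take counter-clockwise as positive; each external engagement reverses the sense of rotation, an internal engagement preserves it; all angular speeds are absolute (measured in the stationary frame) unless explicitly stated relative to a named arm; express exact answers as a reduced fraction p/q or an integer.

row1: w_G1=25/104 w_G3=25/104 w_R=25/104
row2: w_G1=79/104 w_G3=-25/104 w_R=0
total: w_G1=1 w_G3=0 w_R=25/104
asked value: 79/104

class = planetary set [G3 = 25+2·27 = 79; Willis about the carrier]
row 1 (train locked, turned with arm): all members turn x
row 2: sun turns y, ring = −(25/79)·y, arm 0
boundary: total ω_ring = x − (25/79)·y = 0 and total ω_sun = x + y = 1  ⇒  y = 79/104, x = 25/104
row 2 ring = −(25/79)·79/104 = -25/104
totals (row 1 + row 2): sun 25/104 + 79/104 = 1, ring 25/104 + (-25/104) = 0, arm 25/104 + 0 = 25/104
asked cell (row2, sun) = 79/104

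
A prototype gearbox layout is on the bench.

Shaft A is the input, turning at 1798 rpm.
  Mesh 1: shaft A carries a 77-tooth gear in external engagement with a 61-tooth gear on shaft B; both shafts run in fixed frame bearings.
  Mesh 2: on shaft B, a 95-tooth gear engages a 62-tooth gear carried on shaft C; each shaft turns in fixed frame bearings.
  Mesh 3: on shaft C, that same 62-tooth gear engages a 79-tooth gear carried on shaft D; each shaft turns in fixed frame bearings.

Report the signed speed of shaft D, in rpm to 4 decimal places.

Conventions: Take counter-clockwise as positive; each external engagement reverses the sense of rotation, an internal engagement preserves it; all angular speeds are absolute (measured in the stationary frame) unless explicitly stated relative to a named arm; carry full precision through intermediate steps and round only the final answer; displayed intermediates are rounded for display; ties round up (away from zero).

-2729.2737 rpm

topology: fixed-axis compound train — 3 meshes, A→D
mesh 1 [77T→61T]: ω = 1798.0000×77/61 = 2269.6066 rpm, sense flips to −
mesh 2 [95T→62T]: ω = 2269.6066×95/62 = 3477.6230 rpm, sense flips to +
mesh 3 [62T→79T]: ω = 3477.6230×62/79 = 2729.2737 rpm, sense flips to −
signed output speed = -2729.2737 rpm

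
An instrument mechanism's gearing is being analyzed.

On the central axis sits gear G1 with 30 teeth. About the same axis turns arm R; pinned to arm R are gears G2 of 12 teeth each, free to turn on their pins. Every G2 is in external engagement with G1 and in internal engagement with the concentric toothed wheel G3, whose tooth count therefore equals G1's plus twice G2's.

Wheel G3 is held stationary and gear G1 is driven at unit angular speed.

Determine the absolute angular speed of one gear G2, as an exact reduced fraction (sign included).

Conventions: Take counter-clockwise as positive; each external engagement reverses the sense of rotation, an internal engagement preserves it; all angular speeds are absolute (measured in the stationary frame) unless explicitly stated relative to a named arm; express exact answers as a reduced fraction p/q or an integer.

recognized (axles ride arm R): planetary set, 30/12/54 teeth
ring teeth: 30 + 2·12 = 54
30(ω_sun−ω_arm) = −54(ω_ring−ω_arm),  ω_ring = 0, ω_sun = 1
30(1−ω_arm) = −54(0−ω_arm)  ⇒  84·ω_arm = 30  ⇒  ω_arm = 5/14
sun–planet mesh: 30·(1−5/14) = −12·(ω_p−ω_arm)  ⇒  ω_p−ω_arm = -45/28
ω_p = 5/14 − 45/28 = -5/4
exact speed ratio = -5/4

-5/4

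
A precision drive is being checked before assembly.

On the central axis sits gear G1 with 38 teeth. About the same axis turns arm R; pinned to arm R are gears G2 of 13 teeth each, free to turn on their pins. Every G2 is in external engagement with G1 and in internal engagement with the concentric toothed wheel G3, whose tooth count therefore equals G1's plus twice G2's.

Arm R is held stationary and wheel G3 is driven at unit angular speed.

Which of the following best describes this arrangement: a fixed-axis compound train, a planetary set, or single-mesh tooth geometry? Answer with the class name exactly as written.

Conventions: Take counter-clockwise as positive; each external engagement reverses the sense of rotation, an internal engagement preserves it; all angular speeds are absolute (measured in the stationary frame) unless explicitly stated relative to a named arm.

planetary set

planetary set (38T centre, 13T on arm, 64T internal) — Willis relation
classification: planetary set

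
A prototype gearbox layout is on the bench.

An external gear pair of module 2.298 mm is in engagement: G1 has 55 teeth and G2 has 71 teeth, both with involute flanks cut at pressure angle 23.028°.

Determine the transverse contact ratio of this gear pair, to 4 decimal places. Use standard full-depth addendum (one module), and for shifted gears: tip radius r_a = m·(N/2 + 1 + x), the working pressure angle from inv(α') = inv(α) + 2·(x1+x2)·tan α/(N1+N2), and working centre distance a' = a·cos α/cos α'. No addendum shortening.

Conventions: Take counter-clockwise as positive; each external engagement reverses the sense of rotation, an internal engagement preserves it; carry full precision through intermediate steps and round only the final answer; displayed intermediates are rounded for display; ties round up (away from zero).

1.6374

topology: single-mesh involute geometry — m = 2.298, 55T/71T pair
base radii: r_b1 = 58.159230, r_b2 = 75.078279
tip radii: r_a1 = 65.493000, r_a2 = 83.877000
no profile shift: α' = α, a' = a
action lengths: √(r_a1²−r_b1²) = 30.113734, √(r_a2²−r_b2²) = 37.397903
base pitch p_b = π·m·cos α = 6.644095
CR = (30.113734 + 37.397903 − 144.774000·sin 23.02800°)/6.644095 = 1.637365
contact ratio ≈ 1.6374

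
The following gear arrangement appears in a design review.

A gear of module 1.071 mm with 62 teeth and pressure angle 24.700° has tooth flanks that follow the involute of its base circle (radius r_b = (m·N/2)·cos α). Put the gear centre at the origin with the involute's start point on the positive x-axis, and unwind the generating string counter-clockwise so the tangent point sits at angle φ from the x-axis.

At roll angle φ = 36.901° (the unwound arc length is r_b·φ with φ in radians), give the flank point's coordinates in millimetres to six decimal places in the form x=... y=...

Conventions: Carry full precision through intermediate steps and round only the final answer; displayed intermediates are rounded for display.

x=35.785236 y=2.576220

recognized (one wheel, involute flank): single-mesh tooth geometry, m = 1.071, N = 62
pitch radius r_p = m·N/2 = 1.071·62/2 = 33.201000
base radius r_b = r_p·cos α = 33.201000·cos 24.700° = 30.163380
roll angle φ = 36.901° = 0.64404395 rad
x = r_b·(cos φ + φ·sin φ) = 35.785236
y = r_b·(sin φ − φ·cos φ) = 2.576220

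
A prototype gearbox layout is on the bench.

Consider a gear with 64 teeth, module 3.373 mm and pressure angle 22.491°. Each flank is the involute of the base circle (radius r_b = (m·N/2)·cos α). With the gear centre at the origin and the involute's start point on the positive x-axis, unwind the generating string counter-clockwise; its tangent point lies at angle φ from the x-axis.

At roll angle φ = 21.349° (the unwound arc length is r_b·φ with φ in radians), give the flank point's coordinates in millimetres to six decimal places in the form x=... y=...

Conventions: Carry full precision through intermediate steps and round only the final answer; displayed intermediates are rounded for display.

topology: single-mesh involute geometry — m = 3.373, N = 64
pitch radius r_p = m·N/2 = 3.373·64/2 = 107.936000
base radius r_b = r_p·cos α = 107.936000·cos 22.491° = 99.726348
roll angle φ = 21.349° = 0.37261034 rad
x = r_b·(cos φ + φ·sin φ) = 106.410830
y = r_b·(sin φ − φ·cos φ) = 1.695945

x=106.410830 y=1.695945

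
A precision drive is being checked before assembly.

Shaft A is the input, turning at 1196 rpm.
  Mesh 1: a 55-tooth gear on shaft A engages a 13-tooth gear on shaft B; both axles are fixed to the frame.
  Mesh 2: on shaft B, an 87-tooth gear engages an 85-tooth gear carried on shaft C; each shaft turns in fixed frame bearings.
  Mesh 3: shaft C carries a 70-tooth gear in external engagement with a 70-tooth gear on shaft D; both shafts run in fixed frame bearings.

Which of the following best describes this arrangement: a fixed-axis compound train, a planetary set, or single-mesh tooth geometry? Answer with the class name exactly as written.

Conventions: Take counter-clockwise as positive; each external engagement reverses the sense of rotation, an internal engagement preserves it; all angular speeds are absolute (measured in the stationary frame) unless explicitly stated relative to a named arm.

topology: fixed-axis compound train — 3 meshes, A→D
classification: fixed-axis compound train

fixed-axis compound train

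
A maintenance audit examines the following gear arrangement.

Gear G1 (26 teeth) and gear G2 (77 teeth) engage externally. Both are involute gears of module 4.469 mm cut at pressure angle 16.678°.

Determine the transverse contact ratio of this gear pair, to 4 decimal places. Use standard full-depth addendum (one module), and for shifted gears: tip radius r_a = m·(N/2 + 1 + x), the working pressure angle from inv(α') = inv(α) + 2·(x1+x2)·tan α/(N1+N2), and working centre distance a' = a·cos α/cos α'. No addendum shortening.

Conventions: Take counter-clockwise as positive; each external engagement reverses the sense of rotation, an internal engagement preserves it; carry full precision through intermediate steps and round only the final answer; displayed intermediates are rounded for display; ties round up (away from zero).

single-mesh involute tooth geometry (26T engaging 77T at module 4.469)
base radii: r_b1 = 55.653020, r_b2 = 164.818558
tip radii: r_a1 = 62.566000, r_a2 = 176.525500
no profile shift: α' = α, a' = a
action lengths: √(r_a1²−r_b1²) = 28.587510, √(r_a2²−r_b2²) = 63.214674
base pitch p_b = π·m·cos α = 13.449163
CR = (28.587510 + 63.214674 − 230.153500·sin 16.67800°)/13.449163 = 1.914603
contact ratio ≈ 1.9146

1.9146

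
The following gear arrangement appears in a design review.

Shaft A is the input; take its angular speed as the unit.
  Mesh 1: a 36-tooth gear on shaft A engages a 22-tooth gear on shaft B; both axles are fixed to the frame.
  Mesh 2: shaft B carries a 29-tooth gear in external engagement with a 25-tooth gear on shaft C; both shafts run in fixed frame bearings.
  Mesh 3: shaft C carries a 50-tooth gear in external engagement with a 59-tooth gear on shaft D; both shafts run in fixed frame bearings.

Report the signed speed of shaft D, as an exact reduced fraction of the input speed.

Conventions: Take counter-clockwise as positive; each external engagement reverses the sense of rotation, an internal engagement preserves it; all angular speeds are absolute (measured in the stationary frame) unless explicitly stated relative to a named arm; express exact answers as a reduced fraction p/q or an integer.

3-mesh fixed-axis compound train (all bearings frame-fixed)
mesh 1 [36T→22T]: |ω|/ω_in = 1×36/22 = 18/11, sense flips to −
mesh 2 [29T→25T]: |ω|/ω_in = (18/11)×29/25 = 522/275, sense flips to +
mesh 3 [50T→59T]: |ω|/ω_in = (522/275)×50/59 = 1044/649, sense flips to −
signed output speed (× input speed) = -1044/649

-1044/649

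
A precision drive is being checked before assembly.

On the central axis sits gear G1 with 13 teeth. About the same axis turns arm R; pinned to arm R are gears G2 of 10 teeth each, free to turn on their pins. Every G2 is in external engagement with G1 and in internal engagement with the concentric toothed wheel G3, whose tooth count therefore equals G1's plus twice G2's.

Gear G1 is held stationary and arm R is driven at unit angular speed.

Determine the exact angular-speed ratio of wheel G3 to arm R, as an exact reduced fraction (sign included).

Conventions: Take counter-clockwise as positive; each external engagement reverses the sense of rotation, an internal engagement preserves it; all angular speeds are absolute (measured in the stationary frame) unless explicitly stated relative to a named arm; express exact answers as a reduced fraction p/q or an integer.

46/33

topology: planetary set — G1 13T / G2 10T / G3 33T, arm = carrier (Willis)
ring teeth: 13 + 2·10 = 33
13(ω_sun−ω_arm) = −33(ω_ring−ω_arm),  ω_sun = 0, ω_arm = 1
ω_ring = 1 − (13/33)(0−1) = 46/33
ω_out/ω_in = 46/33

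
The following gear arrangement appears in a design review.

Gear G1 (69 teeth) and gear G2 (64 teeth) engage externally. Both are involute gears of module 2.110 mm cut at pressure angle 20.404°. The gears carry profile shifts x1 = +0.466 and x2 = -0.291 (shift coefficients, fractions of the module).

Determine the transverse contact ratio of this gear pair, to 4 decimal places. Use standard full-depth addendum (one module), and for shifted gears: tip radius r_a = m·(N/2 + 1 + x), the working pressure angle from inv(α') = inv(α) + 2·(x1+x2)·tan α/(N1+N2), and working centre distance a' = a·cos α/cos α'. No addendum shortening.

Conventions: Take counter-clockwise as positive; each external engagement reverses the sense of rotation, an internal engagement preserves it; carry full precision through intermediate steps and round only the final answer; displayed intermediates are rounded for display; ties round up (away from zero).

topology: single-mesh involute geometry — m = 2.110, 69T/64T pair
base radii: r_b1 = 68.227671, r_b2 = 63.283637
tip radii: r_a1 = 75.888260, r_a2 = 69.015990
inv(α') = inv(20.404°) + 2·(+0.466-0.291)·tan α/(69+64) = 0.01683804  ⇒  α' = 20.80086°
a' = a·cos α / cos α' = 140.3150·cos 20.404°/cos 20.80086° = 140.680833
action lengths: √(r_a1²−r_b1²) = 33.226690, √(r_a2²−r_b2²) = 27.538849
base pitch p_b = π·m·cos α = 6.212857
CR = (33.226690 + 27.538849 − 140.680833·sin 20.80086°)/6.212857 = 1.739430
contact ratio ≈ 1.7394

1.7394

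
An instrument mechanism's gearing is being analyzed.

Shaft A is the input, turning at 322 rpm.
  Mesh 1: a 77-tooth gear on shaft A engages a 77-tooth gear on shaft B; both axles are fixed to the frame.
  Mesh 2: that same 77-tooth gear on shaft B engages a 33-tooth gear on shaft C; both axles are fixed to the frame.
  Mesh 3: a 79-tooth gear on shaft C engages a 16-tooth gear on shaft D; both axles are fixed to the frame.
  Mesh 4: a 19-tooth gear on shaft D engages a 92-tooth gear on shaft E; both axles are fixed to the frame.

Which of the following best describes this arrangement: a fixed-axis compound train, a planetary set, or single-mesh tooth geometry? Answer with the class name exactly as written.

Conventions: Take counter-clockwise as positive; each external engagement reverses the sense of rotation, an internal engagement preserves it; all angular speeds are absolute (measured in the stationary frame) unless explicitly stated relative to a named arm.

topology: fixed-axis compound train — 4 meshes, A→E
classification: fixed-axis compound train

fixed-axis compound train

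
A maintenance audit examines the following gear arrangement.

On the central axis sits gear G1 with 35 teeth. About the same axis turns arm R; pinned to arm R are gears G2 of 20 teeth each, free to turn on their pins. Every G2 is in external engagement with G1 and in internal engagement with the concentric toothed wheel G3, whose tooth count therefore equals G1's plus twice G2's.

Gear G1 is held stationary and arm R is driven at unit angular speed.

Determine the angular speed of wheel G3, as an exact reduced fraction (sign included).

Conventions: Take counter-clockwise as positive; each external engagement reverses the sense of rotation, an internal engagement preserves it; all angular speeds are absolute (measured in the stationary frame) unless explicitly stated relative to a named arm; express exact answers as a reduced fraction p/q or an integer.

22/15

recognized (axles ride arm R): planetary set, 35/20/75 teeth
ring teeth: 35 + 2·20 = 75
35(ω_sun−ω_arm) = −75(ω_ring−ω_arm),  ω_sun = 0, ω_arm = 1
ω_ring = 1 − (35/75)(0−1) = 22/15
exact speed ratio = 22/15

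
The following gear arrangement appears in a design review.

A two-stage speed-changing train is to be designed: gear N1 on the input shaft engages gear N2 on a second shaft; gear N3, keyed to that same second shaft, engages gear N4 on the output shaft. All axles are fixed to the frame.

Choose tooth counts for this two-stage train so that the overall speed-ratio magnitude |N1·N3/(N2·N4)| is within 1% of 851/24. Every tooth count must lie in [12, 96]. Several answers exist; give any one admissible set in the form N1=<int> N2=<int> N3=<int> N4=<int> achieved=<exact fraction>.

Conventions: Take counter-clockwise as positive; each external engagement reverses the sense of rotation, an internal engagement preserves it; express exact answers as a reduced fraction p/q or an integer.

N1=69 N2=12 N3=74 N4=12 achieved=851/24

class = fixed-axis compound train [2-stage, 851/24 wanted]
target = 851/24 in lowest terms: an exact hit needs N1·N3 = k·851 and N2·N4 = k·24 for one integer k, every count in [12, 96]; additionally prefer no 1:1 stage (N1 ≠ N2, N3 ≠ N4)
k = 1…5: no 1:1-free in-range split of k·851 and k·24 into factor pairs; take k = 6
k = 6: N1·N3 = 5106 = 69·74, N2·N4 = 144 = 12·12
achieved = 69·74/(12·12) = 851/24; |achieved − target| = 0 ≤ 851/2400 ✓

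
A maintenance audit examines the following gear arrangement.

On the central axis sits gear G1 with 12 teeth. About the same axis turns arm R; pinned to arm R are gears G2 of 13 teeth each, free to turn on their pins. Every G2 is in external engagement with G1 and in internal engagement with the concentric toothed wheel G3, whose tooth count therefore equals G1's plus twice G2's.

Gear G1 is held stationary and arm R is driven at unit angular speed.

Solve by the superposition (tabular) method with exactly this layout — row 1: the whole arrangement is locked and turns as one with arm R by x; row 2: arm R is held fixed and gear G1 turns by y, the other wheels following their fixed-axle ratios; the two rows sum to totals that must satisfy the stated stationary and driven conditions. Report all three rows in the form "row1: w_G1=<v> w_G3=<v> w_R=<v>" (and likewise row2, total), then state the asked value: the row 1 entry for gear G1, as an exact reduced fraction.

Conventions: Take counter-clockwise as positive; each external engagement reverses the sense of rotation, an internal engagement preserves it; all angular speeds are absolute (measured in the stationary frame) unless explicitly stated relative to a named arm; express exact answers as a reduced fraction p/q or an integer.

class = planetary set [G3 = 12+2·13 = 38; Willis about the carrier]
superposition row 1 [locked train]: every member turns x
row 2 — arm fixed, fixed-axis ratios: sun y, ring −(12/38)·y, arm 0
boundary: total ω_sun = x + y = 0 and total ω_arm = x = 1  ⇒  y = -1, x = 1
row 2 ring = −(12/38)·(-1) = 6/19
totals (row 1 + row 2): sun 1 + (-1) = 0, ring 1 + 6/19 = 25/19, arm 1 + 0 = 1
asked cell (row1, sun) = 1

row1: w_G1=1 w_G3=1 w_R=1
row2: w_G1=-1 w_G3=6/19 w_R=0
total: w_G1=0 w_G3=25/19 w_R=1
asked value: 1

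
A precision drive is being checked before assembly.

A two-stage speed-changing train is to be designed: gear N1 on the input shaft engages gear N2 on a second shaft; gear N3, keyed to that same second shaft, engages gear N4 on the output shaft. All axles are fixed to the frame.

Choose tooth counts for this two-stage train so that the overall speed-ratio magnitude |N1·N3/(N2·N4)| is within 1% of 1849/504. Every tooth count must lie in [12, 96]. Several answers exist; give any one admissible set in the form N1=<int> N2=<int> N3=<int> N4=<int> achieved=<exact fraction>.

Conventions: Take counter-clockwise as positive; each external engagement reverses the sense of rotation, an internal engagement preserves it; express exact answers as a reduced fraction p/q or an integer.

N1=43 N2=12 N3=43 N4=42 achieved=1849/504

2-stage fixed-axis compound train for ratio 1849/504
target = 1849/504 in lowest terms: an exact hit needs N1·N3 = k·1849 and N2·N4 = k·504 for one integer k, every count in [12, 96]; additionally prefer no 1:1 stage (N1 ≠ N2, N3 ≠ N4)
k = 1: N1·N3 = 1849 = 43·43, N2·N4 = 504 = 12·42
achieved = 43·43/(12·42) = 1849/504; |achieved − target| = 0 ≤ 1849/50400 ✓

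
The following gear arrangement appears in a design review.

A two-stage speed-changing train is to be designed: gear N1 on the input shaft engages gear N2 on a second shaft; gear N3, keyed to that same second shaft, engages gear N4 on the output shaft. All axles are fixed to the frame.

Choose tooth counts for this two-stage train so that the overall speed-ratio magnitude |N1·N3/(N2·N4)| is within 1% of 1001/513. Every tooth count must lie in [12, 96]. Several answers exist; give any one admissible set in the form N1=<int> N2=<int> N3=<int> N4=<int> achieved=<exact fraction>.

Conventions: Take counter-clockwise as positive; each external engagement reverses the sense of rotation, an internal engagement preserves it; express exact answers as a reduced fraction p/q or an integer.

class = fixed-axis compound train [2-stage, 1001/513 wanted]
target = 1001/513 in lowest terms: an exact hit needs N1·N3 = k·1001 and N2·N4 = k·513 for one integer k, every count in [12, 96]; additionally prefer no 1:1 stage (N1 ≠ N2, N3 ≠ N4)
k = 1: N1·N3 = 1001 = 13·77, N2·N4 = 513 = 19·27
achieved = 13·77/(19·27) = 1001/513; |achieved − target| = 0 ≤ 1001/51300 ✓

N1=13 N2=19 N3=77 N4=27 achieved=1001/513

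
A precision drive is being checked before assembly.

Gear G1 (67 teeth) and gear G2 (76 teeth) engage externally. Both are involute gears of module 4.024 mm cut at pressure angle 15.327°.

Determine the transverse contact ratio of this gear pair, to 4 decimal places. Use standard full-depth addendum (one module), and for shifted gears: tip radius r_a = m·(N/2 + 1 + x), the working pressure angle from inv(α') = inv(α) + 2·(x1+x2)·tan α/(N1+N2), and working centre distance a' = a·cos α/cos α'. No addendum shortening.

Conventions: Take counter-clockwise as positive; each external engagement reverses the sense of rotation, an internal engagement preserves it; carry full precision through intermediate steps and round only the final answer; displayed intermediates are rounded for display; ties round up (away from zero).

single-mesh involute tooth geometry (67T engaging 76T at module 4.024)
base radii: r_b1 = 130.009421, r_b2 = 147.473373
tip radii: r_a1 = 138.828000, r_a2 = 156.936000
no profile shift: α' = α, a' = a
action lengths: √(r_a1²−r_b1²) = 48.690491, √(r_a2²−r_b2²) = 53.670404
base pitch p_b = π·m·cos α = 12.192139
CR = (48.690491 + 53.670404 − 287.716000·sin 15.32700°)/12.192139 = 2.157917
contact ratio ≈ 2.1579

2.1579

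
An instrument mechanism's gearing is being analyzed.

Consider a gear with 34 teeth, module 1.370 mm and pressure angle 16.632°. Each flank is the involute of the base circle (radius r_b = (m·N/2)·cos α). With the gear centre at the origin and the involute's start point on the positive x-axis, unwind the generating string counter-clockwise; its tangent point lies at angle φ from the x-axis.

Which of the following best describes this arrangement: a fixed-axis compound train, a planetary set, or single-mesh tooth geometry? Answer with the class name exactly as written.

single-mesh tooth geometry

recognized (one wheel, involute flank): single-mesh tooth geometry, m = 1.370, N = 34
classification: single-mesh tooth geometry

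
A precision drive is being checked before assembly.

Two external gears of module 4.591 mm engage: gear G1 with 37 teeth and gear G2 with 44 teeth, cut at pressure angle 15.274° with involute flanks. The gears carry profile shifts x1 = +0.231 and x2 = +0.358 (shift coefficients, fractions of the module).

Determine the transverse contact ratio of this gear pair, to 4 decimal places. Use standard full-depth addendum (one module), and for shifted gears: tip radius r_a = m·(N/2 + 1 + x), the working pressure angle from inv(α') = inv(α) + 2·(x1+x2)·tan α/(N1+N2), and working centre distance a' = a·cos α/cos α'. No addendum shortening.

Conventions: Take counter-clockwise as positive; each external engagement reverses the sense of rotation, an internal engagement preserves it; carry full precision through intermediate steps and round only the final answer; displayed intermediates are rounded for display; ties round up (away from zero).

topology: single-mesh involute geometry — m = 4.591, 37T/44T pair
base radii: r_b1 = 81.933399, r_b2 = 97.434313
tip radii: r_a1 = 90.585021, r_a2 = 107.236578
inv(α') = inv(15.274°) + 2·(+0.231+0.358)·tan α/(37+44) = 0.01047125  ⇒  α' = 17.84157°
a' = a·cos α / cos α' = 185.9355·cos 15.274°/cos 17.84157° = 188.429801
action lengths: √(r_a1²−r_b1²) = 38.633718, √(r_a2²−r_b2²) = 44.791053
base pitch p_b = π·m·cos α = 13.913587
CR = (38.633718 + 44.791053 − 188.429801·sin 17.84157°)/13.913587 = 1.846577
contact ratio ≈ 1.8466

1.8466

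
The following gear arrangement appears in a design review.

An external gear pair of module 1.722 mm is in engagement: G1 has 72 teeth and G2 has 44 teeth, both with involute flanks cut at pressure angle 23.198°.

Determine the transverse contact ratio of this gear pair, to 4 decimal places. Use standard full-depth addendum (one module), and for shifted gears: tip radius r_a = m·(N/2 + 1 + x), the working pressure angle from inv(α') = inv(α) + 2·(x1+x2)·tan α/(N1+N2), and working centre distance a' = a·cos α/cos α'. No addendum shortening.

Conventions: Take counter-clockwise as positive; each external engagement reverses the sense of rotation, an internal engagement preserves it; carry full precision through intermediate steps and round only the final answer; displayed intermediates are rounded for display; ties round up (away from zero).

1.6166

topology: single-mesh involute geometry — m = 1.722, 72T/44T pair
base radii: r_b1 = 56.979890, r_b2 = 34.821044
tip radii: r_a1 = 63.714000, r_a2 = 39.606000
no profile shift: α' = α, a' = a
action lengths: √(r_a1²−r_b1²) = 28.509049, √(r_a2²−r_b2²) = 18.871410
base pitch p_b = π·m·cos α = 4.972433
CR = (28.509049 + 18.871410 − 99.876000·sin 23.19800°)/4.972433 = 1.616577
contact ratio ≈ 1.6166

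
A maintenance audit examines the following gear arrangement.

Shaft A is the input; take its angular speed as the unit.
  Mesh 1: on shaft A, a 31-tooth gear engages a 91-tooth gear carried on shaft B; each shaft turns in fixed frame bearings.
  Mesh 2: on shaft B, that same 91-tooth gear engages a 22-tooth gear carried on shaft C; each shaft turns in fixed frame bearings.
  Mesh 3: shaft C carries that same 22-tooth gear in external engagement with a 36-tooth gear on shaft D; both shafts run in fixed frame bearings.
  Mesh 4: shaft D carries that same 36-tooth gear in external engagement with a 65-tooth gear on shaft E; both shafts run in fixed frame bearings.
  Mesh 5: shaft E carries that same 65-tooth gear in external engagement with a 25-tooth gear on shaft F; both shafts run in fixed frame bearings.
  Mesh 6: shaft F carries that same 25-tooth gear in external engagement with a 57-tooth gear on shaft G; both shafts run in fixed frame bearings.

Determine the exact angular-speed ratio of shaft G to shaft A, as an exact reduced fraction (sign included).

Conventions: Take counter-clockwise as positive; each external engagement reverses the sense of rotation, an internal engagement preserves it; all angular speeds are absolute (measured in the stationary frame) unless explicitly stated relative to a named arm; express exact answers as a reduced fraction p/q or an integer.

31/57

class = fixed-axis compound train [6 meshes; 6 ratios multiply, 6 sense flips]
mesh 1 [31T→91T]: running ratio 31/91, sense −
mesh 2 [91T→22T]: running ratio 31/22, sense +
mesh 3 [22T→36T]: running ratio 31/36, sense −
mesh 4 [36T→65T]: running ratio 31/65, sense +
mesh 5 [65T→25T]: running ratio 31/25, sense −
mesh 6 [25T→57T]: running ratio 31/57, sense +
ω_out/ω_in = 31/57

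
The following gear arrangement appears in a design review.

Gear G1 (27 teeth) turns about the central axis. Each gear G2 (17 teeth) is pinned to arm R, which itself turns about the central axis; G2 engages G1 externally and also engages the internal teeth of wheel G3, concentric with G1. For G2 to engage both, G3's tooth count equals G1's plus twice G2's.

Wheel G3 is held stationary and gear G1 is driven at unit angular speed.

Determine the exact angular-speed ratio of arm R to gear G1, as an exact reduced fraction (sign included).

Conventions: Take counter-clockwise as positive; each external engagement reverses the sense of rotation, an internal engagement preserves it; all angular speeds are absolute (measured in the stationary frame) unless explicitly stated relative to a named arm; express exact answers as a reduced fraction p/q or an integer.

planetary set (27T centre, 17T on arm, 61T internal) — Willis relation
ring teeth: 27 + 2·17 = 61
27(ω_sun−ω_arm) = −61(ω_ring−ω_arm),  ω_ring = 0, ω_sun = 1
27(1−ω_arm) = −61(0−ω_arm)  ⇒  88·ω_arm = 27  ⇒  ω_arm = 27/88
ω_out/ω_in = 27/88

27/88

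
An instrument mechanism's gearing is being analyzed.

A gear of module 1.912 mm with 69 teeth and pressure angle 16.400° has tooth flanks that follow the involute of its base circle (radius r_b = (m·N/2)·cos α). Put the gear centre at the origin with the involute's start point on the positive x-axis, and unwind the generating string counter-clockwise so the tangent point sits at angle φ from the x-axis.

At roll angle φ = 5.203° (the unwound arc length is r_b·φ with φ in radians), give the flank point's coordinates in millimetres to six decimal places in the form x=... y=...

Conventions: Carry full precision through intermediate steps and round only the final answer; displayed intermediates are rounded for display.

class = single-mesh tooth geometry [base-circle involute, m = 1.912, 69T]
pitch radius r_p = m·N/2 = 1.912·69/2 = 65.964000
base radius r_b = r_p·cos α = 65.964000·cos 16.400° = 63.280187
roll angle φ = 5.203° = 0.09080948 rad
x = r_b·(cos φ + φ·sin φ) = 63.540565
y = r_b·(sin φ − φ·cos φ) = 0.015783

x=63.540565 y=0.015783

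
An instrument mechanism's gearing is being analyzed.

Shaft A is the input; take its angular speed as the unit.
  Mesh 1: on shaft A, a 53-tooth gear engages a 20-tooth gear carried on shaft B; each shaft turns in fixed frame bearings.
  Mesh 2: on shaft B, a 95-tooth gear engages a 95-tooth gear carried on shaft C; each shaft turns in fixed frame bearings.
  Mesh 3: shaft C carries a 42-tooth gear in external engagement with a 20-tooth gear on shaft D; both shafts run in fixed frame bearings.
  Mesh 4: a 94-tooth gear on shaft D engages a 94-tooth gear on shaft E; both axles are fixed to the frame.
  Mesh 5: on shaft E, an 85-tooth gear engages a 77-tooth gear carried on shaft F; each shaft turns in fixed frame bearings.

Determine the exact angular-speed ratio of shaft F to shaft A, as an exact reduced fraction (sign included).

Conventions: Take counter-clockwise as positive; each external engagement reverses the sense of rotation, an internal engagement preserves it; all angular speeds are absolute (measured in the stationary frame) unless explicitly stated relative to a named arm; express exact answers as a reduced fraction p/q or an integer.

-2703/440

class = fixed-axis compound train [5 meshes; 5 ratios multiply, 5 sense flips]
mesh 1 [53T→20T]: running ratio 53/20, sense −
mesh 2 [95T→95T]: running ratio 53/20, sense +
mesh 3 [42T→20T]: running ratio 1113/200, sense −
mesh 4 [94T→94T]: running ratio 1113/200, sense +
mesh 5 [85T→77T]: running ratio 2703/440, sense −
ω_out/ω_in = -2703/440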